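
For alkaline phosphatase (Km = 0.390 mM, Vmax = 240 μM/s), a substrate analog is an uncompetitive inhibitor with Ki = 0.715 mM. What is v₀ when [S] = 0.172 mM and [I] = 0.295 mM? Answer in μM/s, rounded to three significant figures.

With α = 1 + [I]/Ki = 1 + 0.295/0.715 = 1.413, the uncompetitive rate law is v = (Vmax/α)·[S] / (Km/α + [S]).
v = (240/1.413)×0.172 / (0.390/1.413 + 0.172) = 29.22/0.4481 = 65.2 μM/s.

65.2 μM/s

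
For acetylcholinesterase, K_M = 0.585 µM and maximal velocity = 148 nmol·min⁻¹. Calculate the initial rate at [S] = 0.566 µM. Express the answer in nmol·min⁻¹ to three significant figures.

v = Vmax·[S]/(Km + [S]) = 148 × 0.566 / (0.585 + 0.566)
  = 83.77 / 1.151 = 72.8 nmol·min⁻¹.

72.8 nmol·min⁻¹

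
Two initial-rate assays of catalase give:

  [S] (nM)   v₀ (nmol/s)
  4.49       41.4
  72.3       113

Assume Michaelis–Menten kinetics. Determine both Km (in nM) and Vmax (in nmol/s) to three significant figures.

In reciprocal form, 1/v = (Km/Vmax)·(1/[S]) + 1/Vmax. The two points give (1/[S], 1/v) = (0.2227, 0.02415) and (0.01383, 0.008850).
Slope = (0.02415 − 0.008850)/(0.2227 − 0.01383) = 0.07327; intercept = 0.02415 − 0.07327×0.2227 = 0.007836.
Vmax = 1/intercept = 128 nmol/s; Km = slope × Vmax = 0.07327 × 128 = 9.35 nM.

Km = 9.35 nM; Vmax = 128 nmol/s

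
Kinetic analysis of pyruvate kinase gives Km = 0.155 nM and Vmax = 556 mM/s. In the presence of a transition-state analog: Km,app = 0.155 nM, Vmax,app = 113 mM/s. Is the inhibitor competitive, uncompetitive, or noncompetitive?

noncompetitive

Vmax decreases (556 → 113 mM/s) while Km is unchanged — pure noncompetitive inhibition.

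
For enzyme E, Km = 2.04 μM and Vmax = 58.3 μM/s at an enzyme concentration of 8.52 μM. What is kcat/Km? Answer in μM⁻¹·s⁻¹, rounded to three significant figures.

3.35 μM⁻¹·s⁻¹

kcat = Vmax/[E]total = 58.3/8.52 = 6.84 s⁻¹.
kcat/Km = 6.84/2.04 = 3.35 μM⁻¹·s⁻¹.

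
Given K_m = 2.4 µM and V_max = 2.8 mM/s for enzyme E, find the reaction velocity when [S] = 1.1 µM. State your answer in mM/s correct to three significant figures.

0.880 mM/s

[S]/(Km+[S]) = 1.1/3.500 = 0.3143, the fractional saturation.
v = 0.3143 × Vmax = 0.3143 × 2.8 = 0.880 mM/s.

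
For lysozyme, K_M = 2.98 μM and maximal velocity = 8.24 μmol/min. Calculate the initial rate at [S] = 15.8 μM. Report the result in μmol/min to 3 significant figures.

[S]/(Km+[S]) = 15.8/18.78 = 0.8413, the fractional saturation.
v = 0.8413 × Vmax = 0.8413 × 8.24 = 6.93 μmol/min.

6.93 μmol/min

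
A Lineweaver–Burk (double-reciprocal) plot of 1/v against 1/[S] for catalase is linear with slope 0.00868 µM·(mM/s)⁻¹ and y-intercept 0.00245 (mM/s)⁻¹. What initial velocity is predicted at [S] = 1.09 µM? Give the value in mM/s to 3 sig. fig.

96.0 mM/s

The y-intercept is 1/Vmax, so Vmax = 1/0.00245 = 408 mM/s.
The slope is Km/Vmax, so Km = 0.00868 × 408 = 3.54 µM.
Then v = 408 × 1.09/(3.54 + 1.09) = 96.0 mM/s.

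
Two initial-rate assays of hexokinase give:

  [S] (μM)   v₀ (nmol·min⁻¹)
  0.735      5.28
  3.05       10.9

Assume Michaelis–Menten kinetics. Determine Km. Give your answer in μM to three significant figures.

1.56 μM

From v = Vmax[S]/(Km+[S]), each point gives Vmax = v(Km+[S])/[S].
Equating: 5.28(Km+0.735)/0.735 = 10.9(Km+3.05)/3.05.
7.184·Km + 5.28 = 3.574·Km + 10.9, so (7.184 − 3.574)·Km = 10.9 − 5.28.
Km = 5.620/3.610 = 1.56 μM; then Vmax = 5.28(1.56+0.735)/0.735 = 16.5 nmol·min⁻¹.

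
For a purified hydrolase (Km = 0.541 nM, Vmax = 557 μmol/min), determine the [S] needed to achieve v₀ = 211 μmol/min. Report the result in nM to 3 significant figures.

The required fractional saturation is v/Vmax = 211/557 = 0.3788.
Then [S]/(Km+[S]) = 0.3788 ⇒ [S] = 0.541 × 0.3788/(1 − 0.3788) = 0.330 nM.

0.330 nM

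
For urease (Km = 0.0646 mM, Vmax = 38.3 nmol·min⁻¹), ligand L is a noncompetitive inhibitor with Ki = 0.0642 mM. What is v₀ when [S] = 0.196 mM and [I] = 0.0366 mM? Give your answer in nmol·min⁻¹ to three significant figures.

With α = 1 + [I]/Ki = 1 + 0.0366/0.0642 = 1.570, the noncompetitive rate law is v = (Vmax/α)·[S] / (Km + [S]).
v = (38.3/1.570)×0.196 / (0.0646 + 0.196) = 4.781/0.2606 = 18.3 nmol·min⁻¹.

18.3 nmol·min⁻¹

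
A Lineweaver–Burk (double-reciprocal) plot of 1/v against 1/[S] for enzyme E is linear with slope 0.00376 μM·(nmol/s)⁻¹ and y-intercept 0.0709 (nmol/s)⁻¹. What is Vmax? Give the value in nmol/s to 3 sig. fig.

The y-intercept of a Lineweaver–Burk plot equals 1/Vmax, so Vmax = 1/0.0709 = 14.1 nmol/s.

14.1 nmol/s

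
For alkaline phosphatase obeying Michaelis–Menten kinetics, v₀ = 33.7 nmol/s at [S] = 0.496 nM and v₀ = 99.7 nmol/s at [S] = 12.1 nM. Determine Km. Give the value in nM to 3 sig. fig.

From v = Vmax[S]/(Km+[S]), each point gives Vmax = v(Km+[S])/[S].
Equating: 33.7(Km+0.496)/0.496 = 99.7(Km+12.1)/12.1.
67.94·Km + 33.7 = 8.240·Km + 99.7, so (67.94 − 8.240)·Km = 99.7 − 33.7.
Km = 66.00/59.70 = 1.11 nM; then Vmax = 33.7(1.11+0.496)/0.496 = 109 nmol/s.

1.11 nM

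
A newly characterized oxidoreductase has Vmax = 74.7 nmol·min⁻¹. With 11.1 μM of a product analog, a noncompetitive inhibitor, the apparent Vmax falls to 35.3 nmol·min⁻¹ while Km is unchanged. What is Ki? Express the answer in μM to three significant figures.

9.94 μM

Noncompetitive: Vmax,app = Vmax/α with α = 1 + [I]/Ki.
α = Vmax/Vmax,app = 74.7/35.3 = 2.116.
Since α = 1 + [I]/Ki, [I]/Ki = 2.116 − 1 = 1.116 and Ki = 11.1/1.116 = 9.94 μM.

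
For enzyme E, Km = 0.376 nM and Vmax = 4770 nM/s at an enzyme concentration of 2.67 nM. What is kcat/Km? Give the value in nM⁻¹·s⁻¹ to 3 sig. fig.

kcat = Vmax/[E]total = 4770/2.67 = 1790 s⁻¹.
kcat/Km = 1790/0.376 = 4750 nM⁻¹·s⁻¹.

4750 nM⁻¹·s⁻¹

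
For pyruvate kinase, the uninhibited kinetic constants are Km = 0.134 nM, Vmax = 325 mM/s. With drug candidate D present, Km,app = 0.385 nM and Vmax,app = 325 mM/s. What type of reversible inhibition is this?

Km increases (0.134 → 0.385 nM) while Vmax is unchanged — the hallmark of competitive inhibition.

competitive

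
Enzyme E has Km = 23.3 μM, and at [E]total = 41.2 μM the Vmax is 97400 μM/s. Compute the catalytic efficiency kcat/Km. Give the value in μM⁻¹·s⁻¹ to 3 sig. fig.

101 μM⁻¹·s⁻¹

kcat = Vmax/[E]total = 97400/41.2 = 2360 s⁻¹.
kcat/Km = 2360/23.3 = 101 μM⁻¹·s⁻¹.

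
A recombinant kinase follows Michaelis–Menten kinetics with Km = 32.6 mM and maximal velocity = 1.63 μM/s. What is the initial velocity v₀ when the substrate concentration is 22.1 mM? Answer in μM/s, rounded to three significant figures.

[S]/(Km+[S]) = 22.1/54.70 = 0.4040, the fractional saturation.
v = 0.4040 × Vmax = 0.4040 × 1.63 = 0.659 μM/s.

0.659 μM/s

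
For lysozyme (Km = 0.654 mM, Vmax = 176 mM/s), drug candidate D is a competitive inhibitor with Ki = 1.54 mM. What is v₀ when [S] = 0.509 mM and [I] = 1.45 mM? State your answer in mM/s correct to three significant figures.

α = 1 + [I]/Ki = 1 + 1.45/1.54 = 1.942.
For a competitive inhibitor, Vmax is unchanged and the apparent Km becomes α·Km: Km,app = 1.27 mM, Vmax,app = 176 mM/s.
v = Vmax,app·[S]/(Km,app + [S]) = 176 × 0.509/(1.27 + 0.509) = 50.4 mM/s.

50.4 mM/s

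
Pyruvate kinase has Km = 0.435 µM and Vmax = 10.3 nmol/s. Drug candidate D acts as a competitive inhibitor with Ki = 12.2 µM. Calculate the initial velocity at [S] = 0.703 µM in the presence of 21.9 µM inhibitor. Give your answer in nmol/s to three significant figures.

α = 1 + [I]/Ki = 1 + 21.9/12.2 = 2.795.
For a competitive inhibitor, Vmax is unchanged and the apparent Km becomes α·Km: Km,app = 1.22 µM, Vmax,app = 10.3 nmol/s.
v = Vmax,app·[S]/(Km,app + [S]) = 10.3 × 0.703/(1.22 + 0.703) = 3.77 nmol/s.

3.77 nmol/s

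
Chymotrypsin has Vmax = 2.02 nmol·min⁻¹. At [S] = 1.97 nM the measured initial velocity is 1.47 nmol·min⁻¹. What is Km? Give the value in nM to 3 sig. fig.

0.737 nM

From v = Vmax[S]/(Km+[S]), Km = [S](Vmax − v)/v.
Km = 1.97 × (2.02 − 1.47) / 1.47 = 1.084/1.47 = 0.737 nM.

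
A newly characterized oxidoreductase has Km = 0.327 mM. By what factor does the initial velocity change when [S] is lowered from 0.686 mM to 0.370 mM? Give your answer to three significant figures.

The fractional saturations are [S]/(Km+[S]) = 0.686/1.013 = 0.6772 and 0.370/0.6970 = 0.5308.
v₂/v₁ is just their ratio: 0.5308/0.6772 = 0.784.

0.784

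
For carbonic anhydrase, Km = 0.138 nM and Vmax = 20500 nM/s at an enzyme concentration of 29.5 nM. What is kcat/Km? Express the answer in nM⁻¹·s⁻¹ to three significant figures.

5040 nM⁻¹·s⁻¹

kcat = Vmax/[E]total = 20500/29.5 = 695 s⁻¹.
kcat/Km = 695/0.138 = 5040 nM⁻¹·s⁻¹.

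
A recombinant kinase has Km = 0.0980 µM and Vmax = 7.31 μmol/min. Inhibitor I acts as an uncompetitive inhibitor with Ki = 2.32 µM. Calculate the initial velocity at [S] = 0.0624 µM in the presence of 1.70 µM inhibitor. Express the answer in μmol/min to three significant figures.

2.21 μmol/min

With α = 1 + [I]/Ki = 1 + 1.70/2.32 = 1.733, the uncompetitive rate law is v = (Vmax/α)·[S] / (Km/α + [S]).
v = (7.31/1.733)×0.0624 / (0.0980/1.733 + 0.0624) = 0.2632/0.1190 = 2.21 μmol/min.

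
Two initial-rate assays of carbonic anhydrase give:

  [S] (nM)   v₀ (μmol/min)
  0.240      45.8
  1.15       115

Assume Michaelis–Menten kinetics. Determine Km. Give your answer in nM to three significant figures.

From v = Vmax[S]/(Km+[S]), each point gives Vmax = v(Km+[S])/[S].
Equating: 45.8(Km+0.240)/0.240 = 115(Km+1.15)/1.15.
190.8·Km + 45.8 = 100.0·Km + 115, so (190.8 − 100.0)·Km = 115 − 45.8.
Km = 69.20/90.83 = 0.762 nM; then Vmax = 45.8(0.762+0.240)/0.240 = 191 μmol/min.

0.762 nM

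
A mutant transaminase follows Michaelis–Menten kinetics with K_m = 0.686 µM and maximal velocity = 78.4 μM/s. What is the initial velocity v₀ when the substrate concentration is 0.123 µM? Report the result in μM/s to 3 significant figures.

[S]/(Km+[S]) = 0.123/0.8090 = 0.1520, the fractional saturation.
v = 0.1520 × Vmax = 0.1520 × 78.4 = 11.9 μM/s.

11.9 μM/s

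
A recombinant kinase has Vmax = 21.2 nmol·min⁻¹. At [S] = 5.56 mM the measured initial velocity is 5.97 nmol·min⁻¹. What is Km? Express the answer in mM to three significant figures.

v/Vmax = 5.97/21.2 = 0.2816 = [S]/(Km+[S]).
So Km + [S] = [S]/0.2816 = 19.74 mM, giving Km = 19.74 − 5.56 = 14.2 mM.

14.2 mM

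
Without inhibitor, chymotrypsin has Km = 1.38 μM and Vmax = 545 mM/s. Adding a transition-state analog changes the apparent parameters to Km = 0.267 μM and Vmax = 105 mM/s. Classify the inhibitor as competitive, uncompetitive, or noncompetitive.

uncompetitive

Both Km and Vmax decrease by the same factor (~5.17-fold) — characteristic of uncompetitive inhibition.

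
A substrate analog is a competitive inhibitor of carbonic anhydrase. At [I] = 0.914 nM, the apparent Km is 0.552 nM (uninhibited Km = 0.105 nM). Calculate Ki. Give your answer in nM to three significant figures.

Competitive: Km,app = α·Km with α = 1 + [I]/Ki.
α = Km,app/Km = 0.552/0.105 = 5.257.
Ki = [I]/(α − 1) = 0.914/4.257 = 0.215 nM.

0.215 nM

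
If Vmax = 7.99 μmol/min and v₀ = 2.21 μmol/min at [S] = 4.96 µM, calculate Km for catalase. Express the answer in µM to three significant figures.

13.0 µM

v/Vmax = 2.21/7.99 = 0.2766 = [S]/(Km+[S]).
So Km + [S] = [S]/0.2766 = 17.93 µM, giving Km = 17.93 − 4.96 = 13.0 µM.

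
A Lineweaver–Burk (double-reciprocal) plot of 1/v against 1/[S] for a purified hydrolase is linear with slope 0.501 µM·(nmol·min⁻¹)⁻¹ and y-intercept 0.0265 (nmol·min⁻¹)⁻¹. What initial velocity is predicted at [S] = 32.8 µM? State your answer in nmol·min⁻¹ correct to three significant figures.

The y-intercept is 1/Vmax, so Vmax = 1/0.0265 = 37.7 nmol·min⁻¹.
The slope is Km/Vmax, so Km = 0.501 × 37.7 = 18.9 µM.
Then v = 37.7 × 32.8/(18.9 + 32.8) = 23.9 nmol·min⁻¹.

23.9 nmol·min⁻¹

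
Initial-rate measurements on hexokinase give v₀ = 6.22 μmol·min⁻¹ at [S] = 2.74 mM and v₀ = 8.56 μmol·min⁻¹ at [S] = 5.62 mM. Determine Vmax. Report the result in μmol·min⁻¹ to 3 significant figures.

From v = Vmax[S]/(Km+[S]), each point gives Vmax = v(Km+[S])/[S].
Equating: 6.22(Km+2.74)/2.74 = 8.56(Km+5.62)/5.62.
2.270·Km + 6.22 = 1.523·Km + 8.56, so (2.270 − 1.523)·Km = 8.56 − 6.22.
Km = 2.340/0.7469 = 3.13 mM; then Vmax = 6.22(3.13+2.74)/2.74 = 13.3 μmol·min⁻¹.

13.3 μmol·min⁻¹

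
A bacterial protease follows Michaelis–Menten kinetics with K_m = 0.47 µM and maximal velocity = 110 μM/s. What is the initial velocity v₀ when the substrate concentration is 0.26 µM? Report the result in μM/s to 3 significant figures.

39.2 μM/s

v = Vmax·[S]/(Km + [S]) = 110 × 0.26 / (0.47 + 0.26)
  = 28.60 / 0.7300 = 39.2 μM/s.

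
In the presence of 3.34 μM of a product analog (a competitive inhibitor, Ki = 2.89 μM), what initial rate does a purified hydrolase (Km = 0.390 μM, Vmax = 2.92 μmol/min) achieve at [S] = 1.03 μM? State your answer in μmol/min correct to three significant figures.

α = 1 + [I]/Ki = 1 + 3.34/2.89 = 2.156.
For a competitive inhibitor, Vmax is unchanged and the apparent Km becomes α·Km: Km,app = 0.841 μM, Vmax,app = 2.92 μmol/min.
v = Vmax,app·[S]/(Km,app + [S]) = 2.92 × 1.03/(0.841 + 1.03) = 1.61 μmol/min.

1.61 μmol/min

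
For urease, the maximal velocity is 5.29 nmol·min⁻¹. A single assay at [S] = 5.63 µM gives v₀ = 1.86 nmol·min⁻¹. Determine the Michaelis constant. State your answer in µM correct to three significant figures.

10.4 µM

v/Vmax = 1.86/5.29 = 0.3516 = [S]/(Km+[S]).
So Km + [S] = [S]/0.3516 = 16.01 µM, giving Km = 16.01 − 5.63 = 10.4 µM.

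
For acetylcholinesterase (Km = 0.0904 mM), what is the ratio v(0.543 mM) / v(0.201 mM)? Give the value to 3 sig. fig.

1.24

The fractional saturations are [S]/(Km+[S]) = 0.201/0.2914 = 0.6898 and 0.543/0.6334 = 0.8573.
v₂/v₁ is just their ratio: 0.8573/0.6898 = 1.24.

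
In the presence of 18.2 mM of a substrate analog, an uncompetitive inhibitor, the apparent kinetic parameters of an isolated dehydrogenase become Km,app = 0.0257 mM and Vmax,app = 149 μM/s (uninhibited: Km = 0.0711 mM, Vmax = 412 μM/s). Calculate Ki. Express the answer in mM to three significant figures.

10.3 mM

Uncompetitive: Vmax,app = Vmax/α (and Km,app = Km/α) with α = 1 + [I]/Ki.
α = Vmax/Vmax,app = 412/149 = 2.765.
Ki = [I]/(α − 1) = 18.2/1.765 = 10.3 mM.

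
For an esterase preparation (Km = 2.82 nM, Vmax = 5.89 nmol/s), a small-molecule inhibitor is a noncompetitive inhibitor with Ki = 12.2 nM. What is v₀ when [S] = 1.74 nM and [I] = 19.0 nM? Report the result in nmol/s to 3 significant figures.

α = 1 + [I]/Ki = 1 + 19.0/12.2 = 2.557.
For a noncompetitive inhibitor, Vmax is reduced to Vmax/α while Km is unchanged: Km,app = 2.82 nM, Vmax,app = 2.30 nmol/s.
v = Vmax,app·[S]/(Km,app + [S]) = 2.30 × 1.74/(2.82 + 1.74) = 0.879 nmol/s.

0.879 nmol/s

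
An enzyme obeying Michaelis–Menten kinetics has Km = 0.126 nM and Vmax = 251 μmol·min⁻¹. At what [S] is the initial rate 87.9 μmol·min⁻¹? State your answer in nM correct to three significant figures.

0.0679 nM

Rearranging v = Vmax[S]/(Km+[S]) gives [S] = Km·v/(Vmax − v).
[S] = 0.126 × 87.9 / (251 − 87.9) = 11.08/163.1 = 0.0679 nM.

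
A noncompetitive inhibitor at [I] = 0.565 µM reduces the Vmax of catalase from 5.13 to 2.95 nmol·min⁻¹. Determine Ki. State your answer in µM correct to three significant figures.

Noncompetitive: Vmax,app = Vmax/α with α = 1 + [I]/Ki.
α = Vmax/Vmax,app = 5.13/2.95 = 1.739.
Since α = 1 + [I]/Ki, [I]/Ki = 1.739 − 1 = 0.7390 and Ki = 0.565/0.7390 = 0.765 µM.

0.765 µM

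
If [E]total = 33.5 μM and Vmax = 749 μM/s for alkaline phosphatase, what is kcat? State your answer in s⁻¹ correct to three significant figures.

22.4 s⁻¹

kcat = Vmax/[E]total = 749 μM/s / 33.5 μM = 22.4 s⁻¹.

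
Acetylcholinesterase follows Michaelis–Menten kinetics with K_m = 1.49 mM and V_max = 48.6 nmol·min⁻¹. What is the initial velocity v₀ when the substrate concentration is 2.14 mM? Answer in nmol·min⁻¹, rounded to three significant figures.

28.7 nmol·min⁻¹

[S]/(Km+[S]) = 2.14/3.630 = 0.5895, the fractional saturation.
v = 0.5895 × Vmax = 0.5895 × 48.6 = 28.7 nmol·min⁻¹.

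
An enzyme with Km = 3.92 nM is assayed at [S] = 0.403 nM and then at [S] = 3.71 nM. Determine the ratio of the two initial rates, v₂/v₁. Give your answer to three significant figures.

5.22

The fractional saturations are [S]/(Km+[S]) = 0.403/4.323 = 0.09322 and 3.71/7.630 = 0.4862.
v₂/v₁ is just their ratio: 0.4862/0.09322 = 5.22.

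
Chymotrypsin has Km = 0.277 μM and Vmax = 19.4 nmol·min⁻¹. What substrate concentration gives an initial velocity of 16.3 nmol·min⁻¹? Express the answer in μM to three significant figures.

1.46 μM

Rearranging v = Vmax[S]/(Km+[S]) gives [S] = Km·v/(Vmax − v).
[S] = 0.277 × 16.3 / (19.4 − 16.3) = 4.515/3.100 = 1.46 μM.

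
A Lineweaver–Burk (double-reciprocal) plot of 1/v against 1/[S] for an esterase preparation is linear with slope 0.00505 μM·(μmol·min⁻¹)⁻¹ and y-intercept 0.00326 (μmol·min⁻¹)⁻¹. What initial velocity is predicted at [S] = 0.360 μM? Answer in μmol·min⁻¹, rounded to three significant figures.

The y-intercept is 1/Vmax, so Vmax = 1/0.00326 = 307 μmol·min⁻¹.
The slope is Km/Vmax, so Km = 0.00505 × 307 = 1.55 μM.
Then v = 307 × 0.360/(1.55 + 0.360) = 57.8 μmol·min⁻¹.

57.8 μmol·min⁻¹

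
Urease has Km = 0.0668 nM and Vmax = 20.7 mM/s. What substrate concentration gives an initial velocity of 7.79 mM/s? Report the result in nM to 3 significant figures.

The required fractional saturation is v/Vmax = 7.79/20.7 = 0.3763.
Then [S]/(Km+[S]) = 0.3763 ⇒ [S] = 0.0668 × 0.3763/(1 − 0.3763) = 0.0403 nM.

0.0403 nM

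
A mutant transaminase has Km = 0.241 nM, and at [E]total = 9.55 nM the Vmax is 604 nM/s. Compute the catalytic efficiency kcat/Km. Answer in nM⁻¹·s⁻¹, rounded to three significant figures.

kcat = Vmax/[E]total = 604/9.55 = 63.2 s⁻¹.
kcat/Km = 63.2/0.241 = 262 nM⁻¹·s⁻¹.

262 nM⁻¹·s⁻¹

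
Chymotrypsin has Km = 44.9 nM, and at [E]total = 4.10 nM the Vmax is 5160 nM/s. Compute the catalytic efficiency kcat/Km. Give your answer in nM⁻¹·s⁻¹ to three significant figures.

28.0 nM⁻¹·s⁻¹

kcat = Vmax/[E]total = 5160/4.10 = 1260 s⁻¹.
kcat/Km = 1260/44.9 = 28.0 nM⁻¹·s⁻¹.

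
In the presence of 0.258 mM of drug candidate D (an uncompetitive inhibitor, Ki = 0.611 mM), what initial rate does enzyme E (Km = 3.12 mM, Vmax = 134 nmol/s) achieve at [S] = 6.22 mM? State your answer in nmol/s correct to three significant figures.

With α = 1 + [I]/Ki = 1 + 0.258/0.611 = 1.422, the uncompetitive rate law is v = (Vmax/α)·[S] / (Km/α + [S]).
v = (134/1.422)×6.22 / (3.12/1.422 + 6.22) = 586.0/8.414 = 69.7 nmol/s.

69.7 nmol/s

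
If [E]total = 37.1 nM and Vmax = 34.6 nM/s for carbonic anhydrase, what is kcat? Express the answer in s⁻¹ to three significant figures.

0.933 s⁻¹

kcat = Vmax/[E]total = 34.6 nM/s / 37.1 nM = 0.933 s⁻¹.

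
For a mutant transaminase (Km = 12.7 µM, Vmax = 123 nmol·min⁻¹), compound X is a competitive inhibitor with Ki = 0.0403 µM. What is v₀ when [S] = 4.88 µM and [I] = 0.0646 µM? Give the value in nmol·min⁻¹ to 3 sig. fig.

15.8 nmol·min⁻¹

α = 1 + [I]/Ki = 1 + 0.0646/0.0403 = 2.603.
For a competitive inhibitor, Vmax is unchanged and the apparent Km becomes α·Km: Km,app = 33.1 µM, Vmax,app = 123 nmol·min⁻¹.
v = Vmax,app·[S]/(Km,app + [S]) = 123 × 4.88/(33.1 + 4.88) = 15.8 nmol·min⁻¹.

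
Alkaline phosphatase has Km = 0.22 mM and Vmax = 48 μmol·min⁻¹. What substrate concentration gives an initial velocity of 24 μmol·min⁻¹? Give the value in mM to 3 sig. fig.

Rearranging v = Vmax[S]/(Km+[S]) gives [S] = Km·v/(Vmax − v).
[S] = 0.22 × 24 / (48 − 24) = 5.280/24.00 = 0.220 mM.

0.220 mM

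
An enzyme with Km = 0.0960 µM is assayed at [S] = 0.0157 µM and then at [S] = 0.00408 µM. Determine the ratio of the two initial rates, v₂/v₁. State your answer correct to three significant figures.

Since Vmax cancels, v₂/v₁ = [S]₂(Km+[S]₁) / [S]₁(Km+[S]₂).
= 0.00408×(0.0960+0.0157) / (0.0157×(0.0960+0.00408)) = 0.0004557/0.001571 = 0.290.

0.290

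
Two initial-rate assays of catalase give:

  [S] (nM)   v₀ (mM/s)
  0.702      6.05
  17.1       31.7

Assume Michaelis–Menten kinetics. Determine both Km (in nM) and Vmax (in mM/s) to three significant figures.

Km = 3.79 nM; Vmax = 38.7 mM/s

From v = Vmax[S]/(Km+[S]), each point gives Vmax = v(Km+[S])/[S].
Equating: 6.05(Km+0.702)/0.702 = 31.7(Km+17.1)/17.1.
8.618·Km + 6.05 = 1.854·Km + 31.7, so (8.618 − 1.854)·Km = 31.7 − 6.05.
Km = 25.65/6.764 = 3.79 nM; then Vmax = 6.05(3.79+0.702)/0.702 = 38.7 mM/s.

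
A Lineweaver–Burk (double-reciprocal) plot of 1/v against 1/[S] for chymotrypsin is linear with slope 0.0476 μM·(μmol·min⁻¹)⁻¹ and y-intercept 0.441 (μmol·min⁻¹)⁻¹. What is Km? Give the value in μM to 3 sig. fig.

y-intercept = 1/Vmax ⇒ Vmax = 2.27 μmol·min⁻¹; slope = Km/Vmax ⇒ Km = slope × Vmax.
Km = 0.0476 × 2.27 = 0.108 μM.

0.108 μM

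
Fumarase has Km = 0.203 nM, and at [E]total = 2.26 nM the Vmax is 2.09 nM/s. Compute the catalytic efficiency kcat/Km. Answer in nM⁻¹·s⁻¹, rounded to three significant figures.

kcat = Vmax/[E]total = 2.09/2.26 = 0.925 s⁻¹.
kcat/Km = 0.925/0.203 = 4.56 nM⁻¹·s⁻¹.

4.56 nM⁻¹·s⁻¹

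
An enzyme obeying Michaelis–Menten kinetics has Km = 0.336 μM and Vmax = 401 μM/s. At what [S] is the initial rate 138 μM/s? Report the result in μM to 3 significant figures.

0.176 μM

The required fractional saturation is v/Vmax = 138/401 = 0.3441.
Then [S]/(Km+[S]) = 0.3441 ⇒ [S] = 0.336 × 0.3441/(1 − 0.3441) = 0.176 μM.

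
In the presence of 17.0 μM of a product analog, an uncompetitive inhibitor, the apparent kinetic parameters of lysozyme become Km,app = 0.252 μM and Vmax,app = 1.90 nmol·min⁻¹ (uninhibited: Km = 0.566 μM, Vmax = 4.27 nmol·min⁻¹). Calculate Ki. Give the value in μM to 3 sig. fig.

Uncompetitive: Vmax,app = Vmax/α (and Km,app = Km/α) with α = 1 + [I]/Ki.
α = Vmax/Vmax,app = 4.27/1.90 = 2.247.
Since α = 1 + [I]/Ki, [I]/Ki = 2.247 − 1 = 1.247 and Ki = 17.0/1.247 = 13.6 μM.

13.6 μM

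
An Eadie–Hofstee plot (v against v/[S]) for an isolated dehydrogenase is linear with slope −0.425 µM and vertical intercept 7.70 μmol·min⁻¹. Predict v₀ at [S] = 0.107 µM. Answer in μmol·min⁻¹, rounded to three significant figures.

1.55 μmol·min⁻¹

In the Eadie–Hofstee form v = Vmax − Km·(v/[S]), the slope is −Km and the intercept is Vmax, so Km = 0.425 µM and Vmax = 7.70 μmol·min⁻¹.
v = 7.70 × 0.107/(0.425 + 0.107) = 1.55 μmol·min⁻¹.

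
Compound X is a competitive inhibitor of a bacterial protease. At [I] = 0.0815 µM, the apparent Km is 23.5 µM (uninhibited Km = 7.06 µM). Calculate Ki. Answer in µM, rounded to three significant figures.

0.0350 µM

Competitive: Km,app = α·Km with α = 1 + [I]/Ki.
α = Km,app/Km = 23.5/7.06 = 3.329.
Since α = 1 + [I]/Ki, [I]/Ki = 3.329 − 1 = 2.329 and Ki = 0.0815/2.329 = 0.0350 µM.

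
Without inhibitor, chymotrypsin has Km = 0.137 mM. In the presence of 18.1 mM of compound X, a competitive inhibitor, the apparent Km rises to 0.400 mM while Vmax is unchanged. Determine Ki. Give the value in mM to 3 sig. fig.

9.43 mM

Competitive: Km,app = α·Km with α = 1 + [I]/Ki.
α = Km,app/Km = 0.400/0.137 = 2.920.
Since α = 1 + [I]/Ki, [I]/Ki = 2.920 − 1 = 1.920 and Ki = 18.1/1.920 = 9.43 mM.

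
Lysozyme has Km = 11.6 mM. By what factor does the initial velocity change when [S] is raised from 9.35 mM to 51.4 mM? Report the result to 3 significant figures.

The fractional saturations are [S]/(Km+[S]) = 9.35/20.95 = 0.4463 and 51.4/63.00 = 0.8159.
v₂/v₁ is just their ratio: 0.8159/0.4463 = 1.83.

1.83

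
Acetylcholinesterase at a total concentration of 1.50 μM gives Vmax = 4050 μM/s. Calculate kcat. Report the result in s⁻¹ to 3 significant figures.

kcat = Vmax/[E]total = 4050 μM/s / 1.50 μM = 2700 s⁻¹.

2700 s⁻¹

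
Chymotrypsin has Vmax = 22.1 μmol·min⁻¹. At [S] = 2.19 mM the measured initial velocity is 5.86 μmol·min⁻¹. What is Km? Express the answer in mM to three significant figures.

6.07 mM

From v = Vmax[S]/(Km+[S]), Km = [S](Vmax − v)/v.
Km = 2.19 × (22.1 − 5.86) / 5.86 = 35.57/5.86 = 6.07 mM.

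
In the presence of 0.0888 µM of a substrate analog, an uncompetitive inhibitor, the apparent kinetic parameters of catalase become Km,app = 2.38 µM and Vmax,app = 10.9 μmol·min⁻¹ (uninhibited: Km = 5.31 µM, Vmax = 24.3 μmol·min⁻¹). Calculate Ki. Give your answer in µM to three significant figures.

Uncompetitive: Vmax,app = Vmax/α (and Km,app = Km/α) with α = 1 + [I]/Ki.
α = Vmax/Vmax,app = 24.3/10.9 = 2.229.
Ki = [I]/(α − 1) = 0.0888/1.229 = 0.0722 µM.

0.0722 µM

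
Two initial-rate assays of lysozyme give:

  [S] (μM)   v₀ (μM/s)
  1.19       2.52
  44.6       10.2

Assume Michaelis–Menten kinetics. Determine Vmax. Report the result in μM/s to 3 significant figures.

From v = Vmax[S]/(Km+[S]), each point gives Vmax = v(Km+[S])/[S].
Equating: 2.52(Km+1.19)/1.19 = 10.2(Km+44.6)/44.6.
2.118·Km + 2.52 = 0.2287·Km + 10.2, so (2.118 − 0.2287)·Km = 10.2 − 2.52.
Km = 7.680/1.889 = 4.07 μM; then Vmax = 2.52(4.07+1.19)/1.19 = 11.1 μM/s.

11.1 μM/s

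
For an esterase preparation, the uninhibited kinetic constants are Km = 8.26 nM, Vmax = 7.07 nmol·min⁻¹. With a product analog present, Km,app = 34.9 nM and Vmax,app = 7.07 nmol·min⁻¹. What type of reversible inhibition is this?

Km increases (8.26 → 34.9 nM) while Vmax is unchanged — the hallmark of competitive inhibition.

competitive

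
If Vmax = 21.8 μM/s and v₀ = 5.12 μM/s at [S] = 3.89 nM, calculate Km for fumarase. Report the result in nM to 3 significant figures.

12.7 nM

v/Vmax = 5.12/21.8 = 0.2349 = [S]/(Km+[S]).
So Km + [S] = [S]/0.2349 = 16.56 nM, giving Km = 16.56 − 3.89 = 12.7 nM.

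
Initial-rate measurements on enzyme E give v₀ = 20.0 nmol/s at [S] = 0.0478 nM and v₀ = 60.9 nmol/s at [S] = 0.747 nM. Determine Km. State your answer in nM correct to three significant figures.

In reciprocal form, 1/v = (Km/Vmax)·(1/[S]) + 1/Vmax. The two points give (1/[S], 1/v) = (20.92, 0.05000) and (1.339, 0.01642).
Slope = (0.05000 − 0.01642)/(20.92 − 1.339) = 0.001715; intercept = 0.05000 − 0.001715×20.92 = 0.01412.
Vmax = 1/intercept = 70.8 nmol/s; Km = slope × Vmax = 0.001715 × 70.8 = 0.121 nM.

0.121 nM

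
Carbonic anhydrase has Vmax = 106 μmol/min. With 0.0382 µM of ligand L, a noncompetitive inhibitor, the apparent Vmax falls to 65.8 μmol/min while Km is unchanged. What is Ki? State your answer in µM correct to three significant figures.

Noncompetitive: Vmax,app = Vmax/α with α = 1 + [I]/Ki.
α = Vmax/Vmax,app = 106/65.8 = 1.611.
Ki = [I]/(α − 1) = 0.0382/0.6109 = 0.0625 µM.

0.0625 µM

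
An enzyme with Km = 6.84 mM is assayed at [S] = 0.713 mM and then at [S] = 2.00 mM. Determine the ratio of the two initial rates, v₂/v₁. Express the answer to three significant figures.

2.40

The fractional saturations are [S]/(Km+[S]) = 0.713/7.553 = 0.09440 and 2.00/8.840 = 0.2262.
v₂/v₁ is just their ratio: 0.2262/0.09440 = 2.40.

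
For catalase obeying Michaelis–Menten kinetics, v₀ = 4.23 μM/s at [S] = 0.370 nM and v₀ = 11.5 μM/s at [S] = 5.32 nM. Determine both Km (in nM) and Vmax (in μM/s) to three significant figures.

From v = Vmax[S]/(Km+[S]), each point gives Vmax = v(Km+[S])/[S].
Equating: 4.23(Km+0.370)/0.370 = 11.5(Km+5.32)/5.32.
11.43·Km + 4.23 = 2.162·Km + 11.5, so (11.43 − 2.162)·Km = 11.5 − 4.23.
Km = 7.270/9.271 = 0.784 nM; then Vmax = 4.23(0.784+0.370)/0.370 = 13.2 μM/s.

Km = 0.784 nM; Vmax = 13.2 μM/s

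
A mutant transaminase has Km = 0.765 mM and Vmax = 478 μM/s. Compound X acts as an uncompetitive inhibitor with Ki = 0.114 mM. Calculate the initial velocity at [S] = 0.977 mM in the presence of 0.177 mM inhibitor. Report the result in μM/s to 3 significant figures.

143 μM/s

α = 1 + [I]/Ki = 1 + 0.177/0.114 = 2.553.
For an uncompetitive inhibitor, both parameters are divided by α, giving Vmax/α and Km/α: Km,app = 0.300 mM, Vmax,app = 187 μM/s.
v = Vmax,app·[S]/(Km,app + [S]) = 187 × 0.977/(0.300 + 0.977) = 143 μM/s.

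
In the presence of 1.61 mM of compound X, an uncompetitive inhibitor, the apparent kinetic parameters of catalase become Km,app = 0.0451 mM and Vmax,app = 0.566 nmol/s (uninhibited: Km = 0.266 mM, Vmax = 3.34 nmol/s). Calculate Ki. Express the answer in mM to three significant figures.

0.329 mM

Uncompetitive: Vmax,app = Vmax/α (and Km,app = Km/α) with α = 1 + [I]/Ki.
α = Vmax/Vmax,app = 3.34/0.566 = 5.901.
Ki = [I]/(α − 1) = 1.61/4.901 = 0.329 mM.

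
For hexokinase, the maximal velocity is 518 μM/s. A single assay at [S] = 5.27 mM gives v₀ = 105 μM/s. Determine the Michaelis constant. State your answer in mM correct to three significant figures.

From v = Vmax[S]/(Km+[S]), Km = [S](Vmax − v)/v.
Km = 5.27 × (518 − 105) / 105 = 2177/105 = 20.7 mM.

20.7 mM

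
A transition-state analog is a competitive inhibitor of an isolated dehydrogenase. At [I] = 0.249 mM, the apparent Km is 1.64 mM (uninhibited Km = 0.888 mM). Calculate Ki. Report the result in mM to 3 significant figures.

Competitive: Km,app = α·Km with α = 1 + [I]/Ki.
α = Km,app/Km = 1.64/0.888 = 1.847.
Since α = 1 + [I]/Ki, [I]/Ki = 1.847 − 1 = 0.8468 and Ki = 0.249/0.8468 = 0.294 mM.

0.294 mM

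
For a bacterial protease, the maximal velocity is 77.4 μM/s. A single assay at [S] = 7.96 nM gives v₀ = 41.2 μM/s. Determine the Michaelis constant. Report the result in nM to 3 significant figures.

From v = Vmax[S]/(Km+[S]), Km = [S](Vmax − v)/v.
Km = 7.96 × (77.4 − 41.2) / 41.2 = 288.2/41.2 = 6.99 nM.

6.99 nM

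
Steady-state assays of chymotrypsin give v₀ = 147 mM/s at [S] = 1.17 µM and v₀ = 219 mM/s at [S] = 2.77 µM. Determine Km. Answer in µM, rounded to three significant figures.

1.55 µM

In reciprocal form, 1/v = (Km/Vmax)·(1/[S]) + 1/Vmax. The two points give (1/[S], 1/v) = (0.8547, 0.006803) and (0.3610, 0.004566).
Slope = (0.006803 − 0.004566)/(0.8547 − 0.3610) = 0.004530; intercept = 0.006803 − 0.004530×0.8547 = 0.002931.
Vmax = 1/intercept = 341 mM/s; Km = slope × Vmax = 0.004530 × 341 = 1.55 µM.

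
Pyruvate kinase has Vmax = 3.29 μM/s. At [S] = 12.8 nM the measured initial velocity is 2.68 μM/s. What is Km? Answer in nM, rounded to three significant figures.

2.91 nM

From v = Vmax[S]/(Km+[S]), Km = [S](Vmax − v)/v.
Km = 12.8 × (3.29 − 2.68) / 2.68 = 7.808/2.68 = 2.91 nM.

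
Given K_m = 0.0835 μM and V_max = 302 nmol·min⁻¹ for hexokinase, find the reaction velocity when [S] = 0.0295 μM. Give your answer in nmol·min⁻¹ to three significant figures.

78.8 nmol·min⁻¹

[S]/(Km+[S]) = 0.0295/0.1130 = 0.2611, the fractional saturation.
v = 0.2611 × Vmax = 0.2611 × 302 = 78.8 nmol·min⁻¹.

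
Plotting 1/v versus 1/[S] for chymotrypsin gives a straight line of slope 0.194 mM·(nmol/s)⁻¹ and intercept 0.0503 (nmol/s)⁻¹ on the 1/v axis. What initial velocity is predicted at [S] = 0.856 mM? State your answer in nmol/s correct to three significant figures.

The y-intercept is 1/Vmax, so Vmax = 1/0.0503 = 19.9 nmol/s.
The slope is Km/Vmax, so Km = 0.194 × 19.9 = 3.86 mM.
Then v = 19.9 × 0.856/(3.86 + 0.856) = 3.61 nmol/s.

3.61 nmol/s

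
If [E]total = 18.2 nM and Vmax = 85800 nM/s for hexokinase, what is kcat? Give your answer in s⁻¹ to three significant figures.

4710 s⁻¹

kcat = Vmax/[E]total = 85800 nM/s / 18.2 nM = 4710 s⁻¹.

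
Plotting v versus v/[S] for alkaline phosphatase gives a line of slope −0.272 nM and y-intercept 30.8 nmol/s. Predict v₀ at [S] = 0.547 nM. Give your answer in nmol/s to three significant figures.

20.6 nmol/s

In the Eadie–Hofstee form v = Vmax − Km·(v/[S]), the slope is −Km and the intercept is Vmax, so Km = 0.272 nM and Vmax = 30.8 nmol/s.
v = 30.8 × 0.547/(0.272 + 0.547) = 20.6 nmol/s.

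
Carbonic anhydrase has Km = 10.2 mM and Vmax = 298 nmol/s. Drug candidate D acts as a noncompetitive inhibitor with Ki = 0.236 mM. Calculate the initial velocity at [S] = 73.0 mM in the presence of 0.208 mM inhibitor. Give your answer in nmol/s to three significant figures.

139 nmol/s

α = 1 + [I]/Ki = 1 + 0.208/0.236 = 1.881.
For a noncompetitive inhibitor, Vmax is reduced to Vmax/α while Km is unchanged: Km,app = 10.2 mM, Vmax,app = 158 nmol/s.
v = Vmax,app·[S]/(Km,app + [S]) = 158 × 73.0/(10.2 + 73.0) = 139 nmol/s.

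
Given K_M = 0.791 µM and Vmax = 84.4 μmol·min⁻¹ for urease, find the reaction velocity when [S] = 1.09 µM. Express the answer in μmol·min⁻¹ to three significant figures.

[S]/(Km+[S]) = 1.09/1.881 = 0.5795, the fractional saturation.
v = 0.5795 × Vmax = 0.5795 × 84.4 = 48.9 μmol·min⁻¹.

48.9 μmol·min⁻¹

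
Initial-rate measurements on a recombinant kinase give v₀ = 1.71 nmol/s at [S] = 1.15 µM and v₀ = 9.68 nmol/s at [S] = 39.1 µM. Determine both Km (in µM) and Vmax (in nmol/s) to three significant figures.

From v = Vmax[S]/(Km+[S]), each point gives Vmax = v(Km+[S])/[S].
Equating: 1.71(Km+1.15)/1.15 = 9.68(Km+39.1)/39.1.
1.487·Km + 1.71 = 0.2476·Km + 9.68, so (1.487 − 0.2476)·Km = 9.68 − 1.71.
Km = 7.970/1.239 = 6.43 µM; then Vmax = 1.71(6.43+1.15)/1.15 = 11.3 nmol/s.

Km = 6.43 µM; Vmax = 11.3 nmol/s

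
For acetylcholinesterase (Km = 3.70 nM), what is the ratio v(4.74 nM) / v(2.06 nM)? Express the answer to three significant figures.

Since Vmax cancels, v₂/v₁ = [S]₂(Km+[S]₁) / [S]₁(Km+[S]₂).
= 4.74×(3.70+2.06) / (2.06×(3.70+4.74)) = 27.30/17.39 = 1.57.

1.57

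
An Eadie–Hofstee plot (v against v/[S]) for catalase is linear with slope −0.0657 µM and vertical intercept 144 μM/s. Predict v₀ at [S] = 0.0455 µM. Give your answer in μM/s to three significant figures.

In the Eadie–Hofstee form v = Vmax − Km·(v/[S]), the slope is −Km and the intercept is Vmax, so Km = 0.0657 µM and Vmax = 144 μM/s.
v = 144 × 0.0455/(0.0657 + 0.0455) = 58.9 μM/s.

58.9 μM/s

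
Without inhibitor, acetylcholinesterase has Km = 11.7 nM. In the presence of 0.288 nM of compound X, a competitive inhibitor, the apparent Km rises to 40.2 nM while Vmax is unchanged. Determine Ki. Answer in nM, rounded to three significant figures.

Competitive: Km,app = α·Km with α = 1 + [I]/Ki.
α = Km,app/Km = 40.2/11.7 = 3.436.
Since α = 1 + [I]/Ki, [I]/Ki = 3.436 − 1 = 2.436 and Ki = 0.288/2.436 = 0.118 nM.

0.118 nM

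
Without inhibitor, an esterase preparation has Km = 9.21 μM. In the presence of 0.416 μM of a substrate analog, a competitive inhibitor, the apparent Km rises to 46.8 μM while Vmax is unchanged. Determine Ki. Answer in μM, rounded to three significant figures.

Competitive: Km,app = α·Km with α = 1 + [I]/Ki.
α = Km,app/Km = 46.8/9.21 = 5.081.
Since α = 1 + [I]/Ki, [I]/Ki = 5.081 − 1 = 4.081 and Ki = 0.416/4.081 = 0.102 μM.

0.102 μM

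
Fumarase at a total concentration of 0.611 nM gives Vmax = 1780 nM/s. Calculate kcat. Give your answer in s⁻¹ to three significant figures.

kcat = Vmax/[E]total = 1780 nM/s / 0.611 nM = 2910 s⁻¹.

2910 s⁻¹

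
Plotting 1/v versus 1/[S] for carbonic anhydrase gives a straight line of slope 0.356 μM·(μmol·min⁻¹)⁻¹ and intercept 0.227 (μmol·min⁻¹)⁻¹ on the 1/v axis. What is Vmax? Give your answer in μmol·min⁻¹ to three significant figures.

4.41 μmol·min⁻¹

The y-intercept of a Lineweaver–Burk plot equals 1/Vmax, so Vmax = 1/0.227 = 4.41 μmol·min⁻¹.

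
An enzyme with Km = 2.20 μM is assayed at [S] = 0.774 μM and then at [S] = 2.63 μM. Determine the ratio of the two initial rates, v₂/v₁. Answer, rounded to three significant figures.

Since Vmax cancels, v₂/v₁ = [S]₂(Km+[S]₁) / [S]₁(Km+[S]₂).
= 2.63×(2.20+0.774) / (0.774×(2.20+2.63)) = 7.822/3.738 = 2.09.

2.09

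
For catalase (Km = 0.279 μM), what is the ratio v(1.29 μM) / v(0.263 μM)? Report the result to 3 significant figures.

1.69

Since Vmax cancels, v₂/v₁ = [S]₂(Km+[S]₁) / [S]₁(Km+[S]₂).
= 1.29×(0.279+0.263) / (0.263×(0.279+1.29)) = 0.6992/0.4126 = 1.69.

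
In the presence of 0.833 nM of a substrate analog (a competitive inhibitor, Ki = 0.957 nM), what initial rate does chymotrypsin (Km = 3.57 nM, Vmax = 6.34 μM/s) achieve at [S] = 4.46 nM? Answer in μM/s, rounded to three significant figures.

α = 1 + [I]/Ki = 1 + 0.833/0.957 = 1.870.
For a competitive inhibitor, Vmax is unchanged and the apparent Km becomes α·Km: Km,app = 6.68 nM, Vmax,app = 6.34 μM/s.
v = Vmax,app·[S]/(Km,app + [S]) = 6.34 × 4.46/(6.68 + 4.46) = 2.54 μM/s.

2.54 μM/s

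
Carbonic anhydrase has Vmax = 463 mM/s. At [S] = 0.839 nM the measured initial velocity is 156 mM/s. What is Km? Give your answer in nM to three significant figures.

From v = Vmax[S]/(Km+[S]), Km = [S](Vmax − v)/v.
Km = 0.839 × (463 − 156) / 156 = 257.6/156 = 1.65 nM.

1.65 nM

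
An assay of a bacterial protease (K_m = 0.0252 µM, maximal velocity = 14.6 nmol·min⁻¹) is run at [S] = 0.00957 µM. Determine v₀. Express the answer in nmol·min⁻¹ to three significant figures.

4.02 nmol·min⁻¹

v = Vmax·[S]/(Km + [S]) = 14.6 × 0.00957 / (0.0252 + 0.00957)
  = 0.1397 / 0.03477 = 4.02 nmol·min⁻¹.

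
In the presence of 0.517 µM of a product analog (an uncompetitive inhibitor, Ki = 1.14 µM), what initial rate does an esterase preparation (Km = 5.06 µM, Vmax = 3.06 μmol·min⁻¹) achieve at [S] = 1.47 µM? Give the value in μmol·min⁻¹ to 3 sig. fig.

With α = 1 + [I]/Ki = 1 + 0.517/1.14 = 1.454, the uncompetitive rate law is v = (Vmax/α)·[S] / (Km/α + [S]).
v = (3.06/1.454)×1.47 / (5.06/1.454 + 1.47) = 3.095/4.951 = 0.625 μmol·min⁻¹.

0.625 μmol·min⁻¹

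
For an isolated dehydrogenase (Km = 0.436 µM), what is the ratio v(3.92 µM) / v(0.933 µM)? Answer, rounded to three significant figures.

1.32

The fractional saturations are [S]/(Km+[S]) = 0.933/1.369 = 0.6815 and 3.92/4.356 = 0.8999.
v₂/v₁ is just their ratio: 0.8999/0.6815 = 1.32.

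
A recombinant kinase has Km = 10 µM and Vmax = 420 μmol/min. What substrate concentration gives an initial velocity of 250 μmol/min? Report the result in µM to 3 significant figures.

Rearranging v = Vmax[S]/(Km+[S]) gives [S] = Km·v/(Vmax − v).
[S] = 10 × 250 / (420 − 250) = 2500/170.0 = 14.7 µM.

14.7 µM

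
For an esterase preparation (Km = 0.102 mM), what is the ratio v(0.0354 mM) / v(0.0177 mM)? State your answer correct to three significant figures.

1.74

Since Vmax cancels, v₂/v₁ = [S]₂(Km+[S]₁) / [S]₁(Km+[S]₂).
= 0.0354×(0.102+0.0177) / (0.0177×(0.102+0.0354)) = 0.004237/0.002432 = 1.74.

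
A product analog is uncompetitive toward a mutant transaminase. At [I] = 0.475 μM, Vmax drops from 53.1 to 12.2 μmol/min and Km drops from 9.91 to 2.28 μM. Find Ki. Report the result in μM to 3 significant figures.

Uncompetitive: Vmax,app = Vmax/α (and Km,app = Km/α) with α = 1 + [I]/Ki.
α = Vmax/Vmax,app = 53.1/12.2 = 4.352.
Since α = 1 + [I]/Ki, [I]/Ki = 4.352 − 1 = 3.352 and Ki = 0.475/3.352 = 0.142 μM.

0.142 μM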